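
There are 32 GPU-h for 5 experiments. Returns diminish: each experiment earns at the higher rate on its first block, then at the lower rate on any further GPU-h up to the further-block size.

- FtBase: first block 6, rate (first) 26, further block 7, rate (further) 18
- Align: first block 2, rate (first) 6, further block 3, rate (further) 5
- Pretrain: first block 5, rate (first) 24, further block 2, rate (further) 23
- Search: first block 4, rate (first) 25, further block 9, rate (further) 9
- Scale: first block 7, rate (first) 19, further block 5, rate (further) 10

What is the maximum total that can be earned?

Order all 10 blocks by rate: FtBase/T1 26 > Search/T1 25 > Pretrain/T1 24 > Pretrain/T2 23 > Scale/T1 19 > FtBase/T2 18 > Scale/T2 10 > Search/T2 9 > Align/T1 6 > Align/T2 5.
FtBase T1 at 26: fill all 6 → 26 left.
Fill Search T1 block (4 at 25) → 22 left.
Pretrain/T1 (24): +5 → 17 left.
Pretrain/T2 (23): +2 → 15 left.
Fill Scale T1 block (7 at 19) → 8 left.
FtBase/T2 (18): +7 → 1 left.
Scale T2 at 10: only 1 left, fill 1.
Total = 26×6 + 25×4 + 24×5 + 23×2 + 19×7 + 18×7 + 10×1 = 691.

691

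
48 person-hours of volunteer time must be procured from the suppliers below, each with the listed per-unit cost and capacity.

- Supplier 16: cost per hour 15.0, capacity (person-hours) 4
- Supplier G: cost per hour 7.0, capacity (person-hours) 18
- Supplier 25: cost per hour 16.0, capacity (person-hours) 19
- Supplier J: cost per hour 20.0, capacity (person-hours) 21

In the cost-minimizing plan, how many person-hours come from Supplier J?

Use suppliers in increasing cost order.
Take 18 from Supplier G at 7.0 — need 30 more.
Supplier 16 (15.0): use full 4 — 26 person-hours to go.
Supplier 25 at 16.0: take all 19 person-hours — 7 still needed.
Supplier J at 20.0: take 7 of its 21 — requirement met.

7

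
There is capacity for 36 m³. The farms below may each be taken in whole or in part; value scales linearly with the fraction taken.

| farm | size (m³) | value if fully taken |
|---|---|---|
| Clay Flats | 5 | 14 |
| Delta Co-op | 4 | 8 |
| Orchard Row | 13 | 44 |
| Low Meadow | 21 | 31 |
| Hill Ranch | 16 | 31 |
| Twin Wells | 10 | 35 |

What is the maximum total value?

108.75

Best value per unit of size first: Twin Wells 35/10≈3.5, Orchard Row 44/13≈3.38, Clay Flats 14/5≈2.8, Delta Co-op 8/4≈2, Hill Ranch 31/16≈1.94, Low Meadow 31/21≈1.48.
All 10 m³ of Twin Wells fit (value 35) ; 26 remain.
Orchard Row: take in full, 13 m³ for value 44 ; 13 left.
Clay Flats: take in full, 5 m³ for value 14 ; 8 left.
All 4 m³ of Delta Co-op fit (value 8) ; 4 remain.
Only 4 m³ remain; take 4/16 of Hill Ranch for value 31×4/16 = 7.75.
Total value = 108.75.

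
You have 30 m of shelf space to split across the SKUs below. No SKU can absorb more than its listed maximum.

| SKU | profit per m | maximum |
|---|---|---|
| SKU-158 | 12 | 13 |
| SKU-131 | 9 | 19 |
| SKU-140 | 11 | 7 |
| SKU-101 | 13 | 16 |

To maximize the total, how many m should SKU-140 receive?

Rank by profit per m: SKU-101 13 > SKU-158 12 > SKU-140 11 > SKU-131 9.
SKU-101: +16 to 16 (cap) — 14 left.
SKU-158: +13 to 13 (cap) — 1 left.
SKU-140: +1 (room for 7) → 1. Pool exhausted.

1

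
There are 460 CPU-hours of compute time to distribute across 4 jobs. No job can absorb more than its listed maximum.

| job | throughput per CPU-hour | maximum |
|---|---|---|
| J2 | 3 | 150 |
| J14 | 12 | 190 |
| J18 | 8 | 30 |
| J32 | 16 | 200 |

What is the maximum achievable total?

5840

Highest throughput per CPU-hour first: J32 16 > J14 12 > J18 8 > J2 3.
J32: +200 to 200 (cap) ; 260 left.
J14: +190 to 190 (cap) ; 70 left.
J18: +30 to 30 (cap) ; 40 left.
J2: +40 (room for 150) → 40. Pool exhausted.
Total = 3×40 + 12×190 + 8×30 + 16×200 = 5840.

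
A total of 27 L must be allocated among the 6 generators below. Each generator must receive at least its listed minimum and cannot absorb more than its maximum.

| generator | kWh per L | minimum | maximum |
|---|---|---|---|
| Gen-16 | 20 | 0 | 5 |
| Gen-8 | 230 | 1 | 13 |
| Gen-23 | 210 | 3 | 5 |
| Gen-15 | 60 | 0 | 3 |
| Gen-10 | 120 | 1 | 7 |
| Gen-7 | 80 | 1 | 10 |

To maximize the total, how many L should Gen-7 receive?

2

Meeting every minimum uses 0+1+3+0+1+1 = 6 L, leaving 21.
Highest kWh per L first: Gen-8 230 > Gen-23 210 > Gen-10 120 > Gen-7 80 > Gen-15 60 > Gen-16 20.
Gen-8: +12 to 13 (cap) — 9 left.
Gen-23: +2 to 5 (cap) — 7 left.
Gen-10: +6 to 7 (cap) — 1 left.
Gen-7: +1 (room for 9) → 2. Pool exhausted.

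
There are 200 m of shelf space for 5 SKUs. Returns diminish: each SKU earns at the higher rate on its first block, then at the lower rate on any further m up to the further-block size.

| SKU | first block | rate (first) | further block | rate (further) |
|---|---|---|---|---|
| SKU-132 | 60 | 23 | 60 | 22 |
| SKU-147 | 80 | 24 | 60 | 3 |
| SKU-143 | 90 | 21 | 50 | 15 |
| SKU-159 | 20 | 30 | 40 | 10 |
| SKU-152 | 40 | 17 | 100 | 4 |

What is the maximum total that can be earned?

4780

Treat each block as its own option and order by rate: SKU-159/tier1 30 > SKU-147/tier1 24 > SKU-132/tier1 23 > SKU-132/tier2 22 > SKU-143/tier1 21 > SKU-152/tier1 17 > SKU-143/tier2 15 > SKU-159/tier2 10 > SKU-152/tier2 4 > SKU-147/tier2 3.
Fill SKU-159 tier1 block (20 at 30) → 180 left.
SKU-147 tier1 at 24: fill all 80 → 100 left.
Fill SKU-132 tier1 block (60 at 23) → 40 left.
40 remain; put them into SKU-132 tier2 at 22.
Total = 30×20 + 24×80 + 23×60 + 22×40 = 4780.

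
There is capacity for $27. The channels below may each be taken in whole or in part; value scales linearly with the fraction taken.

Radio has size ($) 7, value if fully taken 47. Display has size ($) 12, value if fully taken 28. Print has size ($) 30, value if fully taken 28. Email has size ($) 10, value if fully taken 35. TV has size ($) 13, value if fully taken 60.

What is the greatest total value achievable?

131.5

Rank by value-to-size ratio: Radio 47/7≈6.71, TV 60/13≈4.62, Email 35/10≈3.5, Display 28/12≈2.33, Print 28/30≈0.933.
All 7 $ of Radio fit (value 47) → 20 remain.
All 13 $ of TV fit (value 60) → 7 remain.
7 $ left: a 7/10 share of Email gives 35×7/10 = 24.5.
Total value = 131.5.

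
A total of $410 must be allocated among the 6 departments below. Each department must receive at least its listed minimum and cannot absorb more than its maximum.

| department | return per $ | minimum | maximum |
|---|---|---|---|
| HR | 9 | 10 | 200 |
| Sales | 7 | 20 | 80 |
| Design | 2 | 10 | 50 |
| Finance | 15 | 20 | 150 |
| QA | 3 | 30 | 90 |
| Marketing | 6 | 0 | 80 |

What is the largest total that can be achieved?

4300

Meeting every minimum uses 10+20+10+20+30+0 = 90 $, leaving 320.
Highest return per $ first: Finance 15 > HR 9 > Sales 7 > Marketing 6 > QA 3 > Design 2.
Finance: +130 to 150 (cap) → 190 left.
HR takes 190 more to reach its cap of 200 → 0 left.
Total = 9×200 + 7×20 + 2×10 + 15×150 + 3×30 = 4300.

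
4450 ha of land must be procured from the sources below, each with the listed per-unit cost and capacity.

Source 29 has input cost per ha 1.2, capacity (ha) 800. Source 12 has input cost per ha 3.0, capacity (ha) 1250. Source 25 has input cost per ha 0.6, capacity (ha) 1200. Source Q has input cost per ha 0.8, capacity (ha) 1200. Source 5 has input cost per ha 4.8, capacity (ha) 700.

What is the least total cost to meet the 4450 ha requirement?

6390

Use sources in increasing cost order.
Source 25 at 0.6: take all 1200 ha — 3250 still needed.
Source Q (0.8): use full 1200 — 2050 ha to go.
Source 29 at 1.2: take all 800 ha — 1250 still needed.
Take 1250 from Source 12 at 3.0 — need 0 more.
Source 5: unused.
Cost = 1200×0.6 + 1200×0.8 + 800×1.2 + 1250×3.0 = 6390.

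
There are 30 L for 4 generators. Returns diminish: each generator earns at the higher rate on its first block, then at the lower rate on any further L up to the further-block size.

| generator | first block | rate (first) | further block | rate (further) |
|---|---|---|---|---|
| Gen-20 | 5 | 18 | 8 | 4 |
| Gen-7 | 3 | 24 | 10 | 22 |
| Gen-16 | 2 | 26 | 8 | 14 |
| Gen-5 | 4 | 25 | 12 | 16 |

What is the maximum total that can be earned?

630

Order all 8 blocks by rate: Gen-16/T1 26 > Gen-5/T1 25 > Gen-7/T1 24 > Gen-7/T2 22 > Gen-20/T1 18 > Gen-5/T2 16 > Gen-16/T2 14 > Gen-20/T2 4.
Gen-16/T1 (26): +2 — 28 left.
Gen-5 T1 at 25: fill all 4 — 24 left.
Gen-7 T1 at 24: fill all 3 — 21 left.
Gen-7/T2 (22): +10 — 11 left.
Fill Gen-20 T1 block (5 at 18) — 6 left.
6 remain; put them into Gen-5 T2 at 16.
Total = 26×2 + 25×4 + 24×3 + 22×10 + 18×5 + 16×6 = 630.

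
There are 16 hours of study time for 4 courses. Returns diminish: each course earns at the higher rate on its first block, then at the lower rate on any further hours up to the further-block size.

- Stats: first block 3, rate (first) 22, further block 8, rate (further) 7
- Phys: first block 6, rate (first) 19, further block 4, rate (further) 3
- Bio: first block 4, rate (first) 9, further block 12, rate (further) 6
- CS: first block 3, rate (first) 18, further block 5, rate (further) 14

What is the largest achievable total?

Treat each block as its own option and order by rate: Stats/tier1 22 > Phys/tier1 19 > CS/tier1 18 > CS/tier2 14 > Bio/tier1 9 > Stats/tier2 7 > Bio/tier2 6 > Phys/tier2 3.
Fill Stats tier1 block (3 at 22) → 13 left.
Fill Phys tier1 block (6 at 19) → 7 left.
CS tier1 at 18: fill all 3 → 4 left.
CS/tier2: +4 of 5 at 14; pool empty.
Total = 22×3 + 19×6 + 18×3 + 14×4 = 290.

290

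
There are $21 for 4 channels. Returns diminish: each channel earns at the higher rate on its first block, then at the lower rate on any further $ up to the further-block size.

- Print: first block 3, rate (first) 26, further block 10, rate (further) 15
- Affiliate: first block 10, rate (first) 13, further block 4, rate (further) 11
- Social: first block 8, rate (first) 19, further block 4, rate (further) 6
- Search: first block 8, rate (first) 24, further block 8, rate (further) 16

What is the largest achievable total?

Treat each block as its own option and order by rate: Print/T1 26 > Search/T1 24 > Social/T1 19 > Search/T2 16 > Print/T2 15 > Affiliate/T1 13 > Affiliate/T2 11 > Social/T2 6.
Print T1 at 26: fill all 3 ; 18 left.
Search T1 at 24: fill all 8 ; 10 left.
Social/T1 (19): +8 ; 2 left.
2 remain; put them into Search T2 at 16.
Total = 26×3 + 24×8 + 19×8 + 16×2 = 454.

454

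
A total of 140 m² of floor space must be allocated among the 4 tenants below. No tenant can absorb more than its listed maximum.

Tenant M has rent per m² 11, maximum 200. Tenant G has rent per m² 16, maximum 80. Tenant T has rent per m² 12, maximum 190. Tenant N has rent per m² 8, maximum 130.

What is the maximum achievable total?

Rank by rent per m²: Tenant G 16 > Tenant T 12 > Tenant M 11 > Tenant N 8.
Give Tenant G 80 to hit its cap of 80 → 60 left.
Only 60 left; Tenant T takes them to reach 60.
Total = 16×80 + 12×60 = 2000.

2000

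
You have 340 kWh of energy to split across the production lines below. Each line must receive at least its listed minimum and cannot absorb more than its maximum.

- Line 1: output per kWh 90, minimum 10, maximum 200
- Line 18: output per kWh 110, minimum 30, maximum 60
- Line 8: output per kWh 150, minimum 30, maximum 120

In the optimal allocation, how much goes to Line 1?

160

Meeting every minimum uses 10+30+30 = 70 kWh, leaving 270.
Highest output per kWh first: Line 8 150 > Line 18 110 > Line 1 90.
Line 8: +90 to 120 (cap) → 180 left.
Line 18 takes 30 more to reach its cap of 60 → 150 left.
Line 1 has room for 190 more but only 150 remain, so it gets 160.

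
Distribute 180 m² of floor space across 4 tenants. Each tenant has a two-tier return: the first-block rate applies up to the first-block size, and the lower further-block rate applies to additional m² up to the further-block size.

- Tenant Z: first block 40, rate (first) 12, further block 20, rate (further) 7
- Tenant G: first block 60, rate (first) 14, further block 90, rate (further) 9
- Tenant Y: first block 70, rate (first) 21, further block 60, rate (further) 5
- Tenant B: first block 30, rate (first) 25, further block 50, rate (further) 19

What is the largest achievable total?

3590

Treat each block as its own option and order by rate: Tenant B/tier1 25 > Tenant Y/tier1 21 > Tenant B/tier2 19 > Tenant G/tier1 14 > Tenant Z/tier1 12 > Tenant G/tier2 9 > Tenant Z/tier2 7 > Tenant Y/tier2 5.
Tenant B/tier1 (25): +30 ; 150 left.
Fill Tenant Y tier1 block (70 at 21) ; 80 left.
Tenant B/tier2 (19): +50 ; 30 left.
Tenant G tier1 at 14: only 30 left, fill 30.
Total = 25×30 + 21×70 + 19×50 + 14×30 = 3590.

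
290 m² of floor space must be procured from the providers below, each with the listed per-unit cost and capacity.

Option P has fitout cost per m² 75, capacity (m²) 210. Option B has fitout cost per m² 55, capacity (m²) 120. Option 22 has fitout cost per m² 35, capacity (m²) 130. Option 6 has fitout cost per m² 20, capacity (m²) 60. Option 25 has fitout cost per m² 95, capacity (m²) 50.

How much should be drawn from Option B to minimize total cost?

Fill from the cheapest provider first.
Option 6 (20): use full 60 ; 230 m² to go.
Option 22 at 35: take all 130 m² ; 100 still needed.
Option B (55): take the remaining 100 ; done.
Option P, Option 25: unused.

100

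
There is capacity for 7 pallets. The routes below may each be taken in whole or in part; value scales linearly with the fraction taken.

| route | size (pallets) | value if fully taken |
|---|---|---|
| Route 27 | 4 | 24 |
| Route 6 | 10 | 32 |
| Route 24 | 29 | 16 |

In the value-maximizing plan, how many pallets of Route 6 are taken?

3

Rank by value-to-size ratio: Route 27 24/4≈6, Route 6 32/10≈3.2, Route 24 16/29≈0.552.
Route 27: take in full, 4 pallets for value 24 → 3 left.
3 pallets left: a 3/10 share of Route 6 gives 32×3/10 = 9.6.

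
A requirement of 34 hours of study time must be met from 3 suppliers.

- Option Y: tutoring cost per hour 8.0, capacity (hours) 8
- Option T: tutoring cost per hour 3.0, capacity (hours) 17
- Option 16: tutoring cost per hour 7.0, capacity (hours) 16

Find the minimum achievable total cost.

171

Fill from the cheapest supplier first.
Option T (3.0): use full 17 — 17 hours to go.
Option 16 at 7.0: take all 16 hours — 1 still needed.
Take 1 from Option Y at 8.0 to finish.
Cost = 17×3.0 + 16×7.0 + 1×8.0 = 171.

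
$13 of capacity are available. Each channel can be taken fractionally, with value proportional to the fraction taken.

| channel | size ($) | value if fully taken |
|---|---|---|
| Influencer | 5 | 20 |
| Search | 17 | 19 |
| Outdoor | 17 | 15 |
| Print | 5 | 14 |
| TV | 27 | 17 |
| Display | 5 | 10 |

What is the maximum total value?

40

Sort by value density: Influencer 20/5≈4, Print 14/5≈2.8, Display 10/5≈2, Search 19/17≈1.12, Outdoor 15/17≈0.882, TV 17/27≈0.63.
Take all of Influencer (5 $, value 20) → 8 $ left.
All 5 $ of Print fit (value 14) → 3 remain.
Fill the last 3 $ with part of Display: 3/5 of it earns 6.
Total value = 40.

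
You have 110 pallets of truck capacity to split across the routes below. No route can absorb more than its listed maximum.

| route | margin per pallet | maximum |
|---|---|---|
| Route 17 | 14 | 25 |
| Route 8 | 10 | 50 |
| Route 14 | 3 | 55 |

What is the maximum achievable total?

Rank by margin per pallet: Route 17 14 > Route 8 10 > Route 14 3.
Give Route 17 25 to hit its cap of 25 ; 85 left.
Give Route 8 50 to hit its cap of 50 ; 35 left.
Route 14: +35 (room for 55) → 35. Pool exhausted.
Total = 14×25 + 10×50 + 3×35 = 955.

955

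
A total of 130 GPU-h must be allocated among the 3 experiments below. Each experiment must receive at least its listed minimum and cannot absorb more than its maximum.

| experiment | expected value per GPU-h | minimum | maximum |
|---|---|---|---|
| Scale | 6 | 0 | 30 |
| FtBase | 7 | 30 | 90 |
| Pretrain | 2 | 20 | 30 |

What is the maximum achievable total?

790

Meeting every minimum uses 0+30+20 = 50 GPU-h, leaving 80.
Order the experiments by expected value per GPU-h: FtBase 7 > Scale 6 > Pretrain 2.
FtBase takes 60 more to reach its cap of 90 → 20 left.
Only 20 left; Scale takes them to reach 20.
Total = 6×20 + 7×90 + 2×20 = 790.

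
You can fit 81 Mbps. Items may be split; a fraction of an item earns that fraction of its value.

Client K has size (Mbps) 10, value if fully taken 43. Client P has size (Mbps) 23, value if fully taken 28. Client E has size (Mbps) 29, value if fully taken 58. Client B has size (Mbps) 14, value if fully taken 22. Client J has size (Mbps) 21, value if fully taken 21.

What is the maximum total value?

Rank by value-to-size ratio: Client K 43/10≈4.3, Client E 58/29≈2, Client B 22/14≈1.57, Client P 28/23≈1.22, Client J 21/21≈1.
All 10 Mbps of Client K fit (value 43) ; 71 remain.
Take all of Client E (29 Mbps, value 58) ; 42 Mbps left.
All 14 Mbps of Client B fit (value 22) ; 28 remain.
Take all of Client P (23 Mbps, value 28) ; 5 Mbps left.
Fill the last 5 Mbps with part of Client J: 5/21 of it earns 5.
Total value = 156.

156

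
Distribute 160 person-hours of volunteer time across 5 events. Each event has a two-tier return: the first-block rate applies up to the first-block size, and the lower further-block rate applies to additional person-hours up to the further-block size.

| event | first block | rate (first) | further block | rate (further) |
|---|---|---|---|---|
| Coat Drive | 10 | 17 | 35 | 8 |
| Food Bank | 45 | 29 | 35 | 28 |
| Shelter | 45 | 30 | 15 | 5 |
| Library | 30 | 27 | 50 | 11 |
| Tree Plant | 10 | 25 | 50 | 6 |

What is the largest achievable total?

4570

Treat each block as its own option and order by rate: Shelter/T1 30 > Food Bank/T1 29 > Food Bank/T2 28 > Library/T1 27 > Tree Plant/T1 25 > Coat Drive/T1 17 > Library/T2 11 > Coat Drive/T2 8 > Tree Plant/T2 6 > Shelter/T2 5.
Fill Shelter T1 block (45 at 30) → 115 left.
Food Bank/T1 (29): +45 → 70 left.
Food Bank/T2 (28): +35 → 35 left.
Fill Library T1 block (30 at 27) → 5 left.
Tree Plant T1 at 25: only 5 left, fill 5.
Total = 30×45 + 29×45 + 28×35 + 27×30 + 25×5 = 4570.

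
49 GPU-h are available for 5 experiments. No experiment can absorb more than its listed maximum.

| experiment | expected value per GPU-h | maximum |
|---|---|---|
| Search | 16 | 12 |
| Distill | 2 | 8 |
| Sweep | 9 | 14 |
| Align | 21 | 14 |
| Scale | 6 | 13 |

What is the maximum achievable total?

Highest expected value per GPU-h first: Align 21 > Search 16 > Sweep 9 > Scale 6 > Distill 2.
Give Align 14 to hit its cap of 14 ; 35 left.
Search: +12 to 12 (cap) ; 23 left.
Sweep: +14 to 14 (cap) ; 9 left.
Scale has room for 13 but only 9 remain, so it gets 9.
Total = 16×12 + 9×14 + 21×14 + 6×9 = 666.

666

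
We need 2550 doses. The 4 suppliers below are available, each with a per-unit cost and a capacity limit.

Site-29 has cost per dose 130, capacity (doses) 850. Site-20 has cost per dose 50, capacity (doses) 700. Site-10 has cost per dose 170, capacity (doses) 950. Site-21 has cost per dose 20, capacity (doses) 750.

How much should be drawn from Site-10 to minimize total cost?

Use suppliers in increasing cost order.
Site-21 at 20: take all 750 doses → 1800 still needed.
Site-20 at 50: take all 700 doses → 1100 still needed.
Site-29 (130): use full 850 → 250 doses to go.
Site-10 at 170: take 250 of its 950 → requirement met.

250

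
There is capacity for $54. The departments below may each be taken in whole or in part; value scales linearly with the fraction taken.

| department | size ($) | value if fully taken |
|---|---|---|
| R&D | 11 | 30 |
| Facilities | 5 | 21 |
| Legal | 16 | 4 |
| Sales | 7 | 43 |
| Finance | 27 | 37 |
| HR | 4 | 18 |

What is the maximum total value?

149

Rank by value-to-size ratio: Sales 43/7≈6.14, HR 18/4≈4.5, Facilities 21/5≈4.2, R&D 30/11≈2.73, Finance 37/27≈1.37, Legal 4/16≈0.25.
Take all of Sales (7 $, value 43) → 47 $ left.
Take all of HR (4 $, value 18) → 43 $ left.
Take all of Facilities (5 $, value 21) → 38 $ left.
All 11 $ of R&D fit (value 30) → 27 remain.
Finance: take in full, 27 $ for value 37 → 0 left.
Total value = 149.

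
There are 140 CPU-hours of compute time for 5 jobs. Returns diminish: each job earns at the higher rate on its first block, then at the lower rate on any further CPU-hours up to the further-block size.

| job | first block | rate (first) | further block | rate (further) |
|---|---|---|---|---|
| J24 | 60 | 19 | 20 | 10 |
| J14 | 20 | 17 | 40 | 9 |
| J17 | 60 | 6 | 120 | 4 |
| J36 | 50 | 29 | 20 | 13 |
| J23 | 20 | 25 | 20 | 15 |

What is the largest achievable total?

Rank every tier by rate: J36/tier1 29 > J23/tier1 25 > J24/tier1 19 > J14/tier1 17 > J23/tier2 15 > J36/tier2 13 > J24/tier2 10 > J14/tier2 9 > J17/tier1 6 > J17/tier2 4.
J36 tier1 at 29: fill all 50 ; 90 left.
Fill J23 tier1 block (20 at 25) ; 70 left.
J24 tier1 at 19: fill all 60 ; 10 left.
J14 tier1 at 17: only 10 left, fill 10.
Total = 29×50 + 25×20 + 19×60 + 17×10 = 3260.

3260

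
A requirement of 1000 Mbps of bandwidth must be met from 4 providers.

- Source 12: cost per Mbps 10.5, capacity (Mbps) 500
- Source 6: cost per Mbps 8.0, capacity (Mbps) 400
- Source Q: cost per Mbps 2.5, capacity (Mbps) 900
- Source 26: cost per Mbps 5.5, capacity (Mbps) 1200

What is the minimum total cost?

2800

Fill from the cheapest provider first.
Source Q (2.5): use full 900 → 100 Mbps to go.
Take 100 from Source 26 at 5.5 to finish.
Source 6, Source 12: unused.
Cost = 900×2.5 + 100×5.5 = 2800.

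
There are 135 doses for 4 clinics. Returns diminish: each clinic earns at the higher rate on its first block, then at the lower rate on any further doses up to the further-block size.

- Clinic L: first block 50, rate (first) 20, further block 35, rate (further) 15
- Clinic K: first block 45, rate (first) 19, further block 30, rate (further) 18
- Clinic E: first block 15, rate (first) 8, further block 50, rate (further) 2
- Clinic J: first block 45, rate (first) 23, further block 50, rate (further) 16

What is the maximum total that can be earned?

2795

Rank every tier by rate: Clinic J/tier1 23 > Clinic L/tier1 20 > Clinic K/tier1 19 > Clinic K/tier2 18 > Clinic J/tier2 16 > Clinic L/tier2 15 > Clinic E/tier1 8 > Clinic E/tier2 2.
Fill Clinic J tier1 block (45 at 23) → 90 left.
Clinic L/tier1 (20): +50 → 40 left.
40 remain; put them into Clinic K tier1 at 19.
Total = 23×45 + 20×50 + 19×40 = 2795.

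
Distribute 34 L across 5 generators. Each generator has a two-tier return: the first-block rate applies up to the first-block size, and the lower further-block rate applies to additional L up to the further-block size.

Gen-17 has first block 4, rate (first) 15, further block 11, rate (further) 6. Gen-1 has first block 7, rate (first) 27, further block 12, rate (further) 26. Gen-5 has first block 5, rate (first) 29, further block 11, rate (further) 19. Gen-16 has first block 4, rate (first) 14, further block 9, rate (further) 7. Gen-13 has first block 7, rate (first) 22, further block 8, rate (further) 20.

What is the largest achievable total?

Order all 10 blocks by rate: Gen-5/first 29 > Gen-1/first 27 > Gen-1/second 26 > Gen-13/first 22 > Gen-13/second 20 > Gen-5/second 19 > Gen-17/first 15 > Gen-16/first 14 > Gen-16/second 7 > Gen-17/second 6.
Gen-5 first at 29: fill all 5 → 29 left.
Fill Gen-1 first block (7 at 27) → 22 left.
Fill Gen-1 second block (12 at 26) → 10 left.
Gen-13/first (22): +7 → 3 left.
Gen-13/second: +3 of 8 at 20; pool empty.
Total = 29×5 + 27×7 + 26×12 + 22×7 + 20×3 = 860.

860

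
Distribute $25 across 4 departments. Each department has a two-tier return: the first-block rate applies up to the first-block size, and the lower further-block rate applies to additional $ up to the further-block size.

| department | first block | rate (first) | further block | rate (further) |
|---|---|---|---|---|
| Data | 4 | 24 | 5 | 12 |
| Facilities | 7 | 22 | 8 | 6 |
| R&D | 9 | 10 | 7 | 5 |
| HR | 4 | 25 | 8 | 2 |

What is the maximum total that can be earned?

460

Rank every tier by rate: HR/tier1 25 > Data/tier1 24 > Facilities/tier1 22 > Data/tier2 12 > R&D/tier1 10 > Facilities/tier2 6 > R&D/tier2 5 > HR/tier2 2.
Fill HR tier1 block (4 at 25) → 21 left.
Data/tier1 (24): +4 → 17 left.
Facilities tier1 at 22: fill all 7 → 10 left.
Data/tier2 (12): +5 → 5 left.
R&D tier1 at 10: only 5 left, fill 5.
Total = 25×4 + 24×4 + 22×7 + 12×5 + 10×5 = 460.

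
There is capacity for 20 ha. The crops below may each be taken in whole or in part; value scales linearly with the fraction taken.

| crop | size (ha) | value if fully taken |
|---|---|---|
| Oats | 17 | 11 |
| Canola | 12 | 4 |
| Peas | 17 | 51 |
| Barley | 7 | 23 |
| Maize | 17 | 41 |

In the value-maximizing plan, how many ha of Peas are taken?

Sort by value density: Barley 23/7≈3.29, Peas 51/17≈3, Maize 41/17≈2.41, Oats 11/17≈0.647, Canola 4/12≈0.333.
All 7 ha of Barley fit (value 23) → 13 remain.
Only 13 ha remain; take 13/17 of Peas for value 51×13/17 = 39.

13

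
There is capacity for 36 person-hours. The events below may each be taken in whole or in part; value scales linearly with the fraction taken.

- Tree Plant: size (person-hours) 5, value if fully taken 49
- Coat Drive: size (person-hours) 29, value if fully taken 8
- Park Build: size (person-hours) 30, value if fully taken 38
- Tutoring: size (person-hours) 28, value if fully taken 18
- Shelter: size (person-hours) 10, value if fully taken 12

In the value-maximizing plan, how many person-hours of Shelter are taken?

1

Rank by value-to-size ratio: Tree Plant 49/5≈9.8, Park Build 38/30≈1.27, Shelter 12/10≈1.2, Tutoring 18/28≈0.643, Coat Drive 8/29≈0.276.
Tree Plant: take in full, 5 person-hours for value 49 — 31 left.
Park Build: take in full, 30 person-hours for value 38 — 1 left.
1 person-hours left: a 1/10 share of Shelter gives 12×1/10 = 1.2.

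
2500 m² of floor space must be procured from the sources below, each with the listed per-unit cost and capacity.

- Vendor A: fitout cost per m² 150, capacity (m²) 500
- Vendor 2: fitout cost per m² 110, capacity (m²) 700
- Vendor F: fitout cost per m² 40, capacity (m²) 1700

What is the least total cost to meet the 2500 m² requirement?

160000

Cheapest first:
Vendor F (40): use full 1700 — 800 m² to go.
Vendor 2 (110): use full 700 — 100 m² to go.
Vendor A at 150: take 100 of its 500 — requirement met.
Cost = 1700×40 + 700×110 + 100×150 = 160000.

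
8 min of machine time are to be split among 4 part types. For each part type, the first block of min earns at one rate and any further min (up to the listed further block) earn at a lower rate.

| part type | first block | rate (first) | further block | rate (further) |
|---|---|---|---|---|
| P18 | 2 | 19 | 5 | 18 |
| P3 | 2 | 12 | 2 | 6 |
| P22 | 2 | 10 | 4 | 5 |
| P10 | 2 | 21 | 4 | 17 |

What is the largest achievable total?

Treat each block as its own option and order by rate: P10/first 21 > P18/first 19 > P18/second 18 > P10/second 17 > P3/first 12 > P22/first 10 > P3/second 6 > P22/second 5.
P10 first at 21: fill all 2 ; 6 left.
P18/first (19): +2 ; 4 left.
P18/second: +4 of 5 at 18; pool empty.
Total = 21×2 + 19×2 + 18×4 = 152.

152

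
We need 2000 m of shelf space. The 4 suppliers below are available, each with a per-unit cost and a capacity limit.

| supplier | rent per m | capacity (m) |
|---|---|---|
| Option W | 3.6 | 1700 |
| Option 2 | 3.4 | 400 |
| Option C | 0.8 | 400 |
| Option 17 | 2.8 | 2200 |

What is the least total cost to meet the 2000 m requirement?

4800

Use suppliers in increasing cost order.
Option C at 0.8: take all 400 m — 1600 still needed.
Take 1600 from Option 17 at 2.8 to finish.
Option 2, Option W: unused.
Cost = 400×0.8 + 1600×2.8 = 4800.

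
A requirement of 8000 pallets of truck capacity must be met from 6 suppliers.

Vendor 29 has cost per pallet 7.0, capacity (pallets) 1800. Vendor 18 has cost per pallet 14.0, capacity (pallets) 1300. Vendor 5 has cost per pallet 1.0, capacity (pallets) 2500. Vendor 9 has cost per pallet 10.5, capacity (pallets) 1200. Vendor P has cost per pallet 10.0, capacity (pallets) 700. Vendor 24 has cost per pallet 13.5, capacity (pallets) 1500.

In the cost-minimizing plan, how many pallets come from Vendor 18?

300

Cheapest first:
Vendor 5 at 1.0: take all 2500 pallets ; 5500 still needed.
Take 1800 from Vendor 29 at 7.0 ; need 3700 more.
Take 700 from Vendor P at 10.0 ; need 3000 more.
Vendor 9 (10.5): use full 1200 ; 1800 pallets to go.
Vendor 24 (13.5): use full 1500 ; 300 pallets to go.
Vendor 18 at 14.0: take 300 of its 1300 ; requirement met.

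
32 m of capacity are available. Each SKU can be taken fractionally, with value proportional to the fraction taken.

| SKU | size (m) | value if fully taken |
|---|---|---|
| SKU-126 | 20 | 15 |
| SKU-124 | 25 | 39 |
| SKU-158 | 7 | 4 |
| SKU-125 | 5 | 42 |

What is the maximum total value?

Sort by value density: SKU-125 42/5≈8.4, SKU-124 39/25≈1.56, SKU-126 15/20≈0.75, SKU-158 4/7≈0.571.
Take all of SKU-125 (5 m, value 42) ; 27 m left.
Take all of SKU-124 (25 m, value 39) ; 2 m left.
2 m left: a 2/20 share of SKU-126 gives 15×2/20 = 1.5.
Total value = 82.5.

82.5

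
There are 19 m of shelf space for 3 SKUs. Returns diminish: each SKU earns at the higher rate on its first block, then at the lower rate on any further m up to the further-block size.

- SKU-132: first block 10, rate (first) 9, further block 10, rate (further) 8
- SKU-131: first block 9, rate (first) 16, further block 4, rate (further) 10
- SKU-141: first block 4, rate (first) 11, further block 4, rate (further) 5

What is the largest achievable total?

Treat each block as its own option and order by rate: SKU-131/tier1 16 > SKU-141/tier1 11 > SKU-131/tier2 10 > SKU-132/tier1 9 > SKU-132/tier2 8 > SKU-141/tier2 5.
SKU-131/tier1 (16): +9 → 10 left.
SKU-141/tier1 (11): +4 → 6 left.
SKU-131/tier2 (10): +4 → 2 left.
SKU-132/tier1: +2 of 10 at 9; pool empty.
Total = 16×9 + 11×4 + 10×4 + 9×2 = 246.

246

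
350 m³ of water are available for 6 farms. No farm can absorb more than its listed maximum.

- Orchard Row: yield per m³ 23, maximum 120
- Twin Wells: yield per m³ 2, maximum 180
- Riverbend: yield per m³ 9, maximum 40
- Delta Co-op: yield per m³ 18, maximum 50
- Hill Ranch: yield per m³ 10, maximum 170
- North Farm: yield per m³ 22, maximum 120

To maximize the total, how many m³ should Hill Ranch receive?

Rank by yield per m³: Orchard Row 23 > North Farm 22 > Delta Co-op 18 > Hill Ranch 10 > Riverbend 9 > Twin Wells 2.
Give Orchard Row 120 to hit its cap of 120 ; 230 left.
Give North Farm 120 to hit its cap of 120 ; 110 left.
Give Delta Co-op 50 to hit its cap of 50 ; 60 left.
Only 60 left; Hill Ranch takes them to reach 60.

60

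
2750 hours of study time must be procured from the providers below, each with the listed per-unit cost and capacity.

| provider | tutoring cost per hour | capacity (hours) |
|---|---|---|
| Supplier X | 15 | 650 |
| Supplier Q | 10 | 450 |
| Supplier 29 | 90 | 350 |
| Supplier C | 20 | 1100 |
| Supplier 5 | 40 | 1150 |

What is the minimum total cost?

58250

Use providers in increasing cost order.
Supplier Q (10): use full 450 ; 2300 hours to go.
Supplier X at 15: take all 650 hours ; 1650 still needed.
Take 1100 from Supplier C at 20 ; need 550 more.
Supplier 5 (40): take the remaining 550 ; done.
Supplier 29: unused.
Cost = 450×10 + 650×15 + 1100×20 + 550×40 = 58250.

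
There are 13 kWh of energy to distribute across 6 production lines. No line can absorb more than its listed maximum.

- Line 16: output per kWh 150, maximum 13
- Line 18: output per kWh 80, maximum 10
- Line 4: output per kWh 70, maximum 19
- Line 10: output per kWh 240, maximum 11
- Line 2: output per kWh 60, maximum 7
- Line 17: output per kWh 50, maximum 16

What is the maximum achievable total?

2940

Highest output per kWh first: Line 10 240 > Line 16 150 > Line 18 80 > Line 4 70 > Line 2 60 > Line 17 50.
Line 10: +11 to 11 (cap) — 2 left.
Only 2 left; Line 16 takes them to reach 2.
Total = 150×2 + 240×11 = 2940.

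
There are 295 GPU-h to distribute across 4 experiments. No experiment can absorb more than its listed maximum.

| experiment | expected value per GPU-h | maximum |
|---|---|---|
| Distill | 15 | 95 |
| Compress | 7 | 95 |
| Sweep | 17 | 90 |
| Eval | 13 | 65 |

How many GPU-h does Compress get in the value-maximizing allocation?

45

Highest expected value per GPU-h first: Sweep 17 > Distill 15 > Eval 13 > Compress 7.
Sweep: +90 to 90 (cap) → 205 left.
Distill: +95 to 95 (cap) → 110 left.
Eval: +65 to 65 (cap) → 45 left.
Compress: +45 (room for 95) → 45. Pool exhausted.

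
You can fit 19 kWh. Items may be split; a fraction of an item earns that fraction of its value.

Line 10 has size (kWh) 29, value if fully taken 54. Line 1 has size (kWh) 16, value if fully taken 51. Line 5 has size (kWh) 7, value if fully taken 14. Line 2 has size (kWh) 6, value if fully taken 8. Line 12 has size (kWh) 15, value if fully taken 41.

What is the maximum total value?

Best value per unit of size first: Line 1 51/16≈3.19, Line 12 41/15≈2.73, Line 5 14/7≈2, Line 10 54/29≈1.86, Line 2 8/6≈1.33.
Take all of Line 1 (16 kWh, value 51) ; 3 kWh left.
Only 3 kWh remain; take 3/15 of Line 12 for value 41×3/15 = 8.2.
Total value = 59.2.

59.2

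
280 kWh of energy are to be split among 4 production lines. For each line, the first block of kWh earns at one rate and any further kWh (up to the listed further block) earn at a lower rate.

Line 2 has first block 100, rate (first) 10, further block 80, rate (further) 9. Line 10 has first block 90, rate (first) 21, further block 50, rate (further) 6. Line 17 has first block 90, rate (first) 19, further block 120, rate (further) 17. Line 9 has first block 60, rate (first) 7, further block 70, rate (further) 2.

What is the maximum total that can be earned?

Rank every tier by rate: Line 10/tier1 21 > Line 17/tier1 19 > Line 17/tier2 17 > Line 2/tier1 10 > Line 2/tier2 9 > Line 9/tier1 7 > Line 10/tier2 6 > Line 9/tier2 2.
Line 10 tier1 at 21: fill all 90 — 190 left.
Fill Line 17 tier1 block (90 at 19) — 100 left.
Line 17 tier2 at 17: only 100 left, fill 100.
Total = 21×90 + 19×90 + 17×100 = 5300.

5300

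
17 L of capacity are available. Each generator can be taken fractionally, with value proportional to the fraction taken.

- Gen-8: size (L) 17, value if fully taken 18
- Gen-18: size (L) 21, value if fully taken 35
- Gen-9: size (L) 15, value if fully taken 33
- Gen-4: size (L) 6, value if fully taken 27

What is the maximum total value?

51.2

Rank by value-to-size ratio: Gen-4 27/6≈4.5, Gen-9 33/15≈2.2, Gen-18 35/21≈1.67, Gen-8 18/17≈1.06.
Gen-4: take in full, 6 L for value 27 — 11 left.
11 L left: a 11/15 share of Gen-9 gives 33×11/15 = 24.2.
Total value = 51.2.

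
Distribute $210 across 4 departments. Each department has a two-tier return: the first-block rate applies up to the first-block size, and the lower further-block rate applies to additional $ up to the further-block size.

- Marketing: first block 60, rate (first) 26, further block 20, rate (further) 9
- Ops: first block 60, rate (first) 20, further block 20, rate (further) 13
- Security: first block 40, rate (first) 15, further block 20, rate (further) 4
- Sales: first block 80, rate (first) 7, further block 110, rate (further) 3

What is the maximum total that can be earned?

Treat each block as its own option and order by rate: Marketing/first 26 > Ops/first 20 > Security/first 15 > Ops/second 13 > Marketing/second 9 > Sales/first 7 > Security/second 4 > Sales/second 3.
Marketing/first (26): +60 → 150 left.
Ops/first (20): +60 → 90 left.
Fill Security first block (40 at 15) → 50 left.
Ops second at 13: fill all 20 → 30 left.
Marketing/second (9): +20 → 10 left.
10 remain; put them into Sales first at 7.
Total = 26×60 + 20×60 + 15×40 + 13×20 + 9×20 + 7×10 = 3870.

3870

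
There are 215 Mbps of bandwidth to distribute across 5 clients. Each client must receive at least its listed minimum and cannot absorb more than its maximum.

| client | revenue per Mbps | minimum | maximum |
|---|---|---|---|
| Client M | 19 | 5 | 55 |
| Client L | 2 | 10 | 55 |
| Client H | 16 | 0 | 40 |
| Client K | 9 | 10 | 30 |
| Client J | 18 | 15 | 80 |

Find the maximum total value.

Meeting every minimum uses 5+10+0+10+15 = 40 Mbps, leaving 175.
Rank by revenue per Mbps: Client M 19 > Client J 18 > Client H 16 > Client K 9 > Client L 2.
Give Client M 50 more to hit its cap of 55 ; 125 left.
Give Client J 65 more to hit its cap of 80 ; 60 left.
Client H takes 40 more to reach its cap of 40 ; 20 left.
Give Client K 20 more to hit its cap of 30 ; 0 left.
Total = 19×55 + 2×10 + 16×40 + 9×30 + 18×80 = 3415.

3415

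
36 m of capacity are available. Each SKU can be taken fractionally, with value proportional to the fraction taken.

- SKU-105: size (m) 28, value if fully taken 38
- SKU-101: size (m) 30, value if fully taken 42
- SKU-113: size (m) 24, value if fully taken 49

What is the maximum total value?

65.8

Best value per unit of size first: SKU-113 49/24≈2.04, SKU-101 42/30≈1.4, SKU-105 38/28≈1.36.
All 24 m of SKU-113 fit (value 49) — 12 remain.
Only 12 m remain; take 12/30 of SKU-101 for value 42×12/30 = 16.8.
Total value = 65.8.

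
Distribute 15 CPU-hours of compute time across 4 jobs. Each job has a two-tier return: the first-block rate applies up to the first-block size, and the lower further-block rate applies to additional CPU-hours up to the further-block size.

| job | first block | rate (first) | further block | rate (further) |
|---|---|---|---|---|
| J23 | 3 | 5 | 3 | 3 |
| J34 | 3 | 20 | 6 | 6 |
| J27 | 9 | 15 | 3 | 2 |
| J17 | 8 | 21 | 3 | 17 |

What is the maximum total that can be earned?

294

Rank every tier by rate: J17/first 21 > J34/first 20 > J17/second 17 > J27/first 15 > J34/second 6 > J23/first 5 > J23/second 3 > J27/second 2.
Fill J17 first block (8 at 21) ; 7 left.
J34/first (20): +3 ; 4 left.
J17/second (17): +3 ; 1 left.
1 remain; put them into J27 first at 15.
Total = 21×8 + 20×3 + 17×3 + 15×1 = 294.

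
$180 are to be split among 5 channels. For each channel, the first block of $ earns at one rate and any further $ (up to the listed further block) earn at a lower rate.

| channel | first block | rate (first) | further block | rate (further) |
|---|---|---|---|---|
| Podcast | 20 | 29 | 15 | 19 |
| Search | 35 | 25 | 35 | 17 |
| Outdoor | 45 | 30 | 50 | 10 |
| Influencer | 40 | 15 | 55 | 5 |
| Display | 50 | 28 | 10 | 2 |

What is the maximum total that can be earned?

4745

Rank every tier by rate: Outdoor/tier1 30 > Podcast/tier1 29 > Display/tier1 28 > Search/tier1 25 > Podcast/tier2 19 > Search/tier2 17 > Influencer/tier1 15 > Outdoor/tier2 10 > Influencer/tier2 5 > Display/tier2 2.
Outdoor tier1 at 30: fill all 45 → 135 left.
Podcast tier1 at 29: fill all 20 → 115 left.
Display tier1 at 28: fill all 50 → 65 left.
Fill Search tier1 block (35 at 25) → 30 left.
Podcast tier2 at 19: fill all 15 → 15 left.
15 remain; put them into Search tier2 at 17.
Total = 30×45 + 29×20 + 28×50 + 25×35 + 19×15 + 17×15 = 4745.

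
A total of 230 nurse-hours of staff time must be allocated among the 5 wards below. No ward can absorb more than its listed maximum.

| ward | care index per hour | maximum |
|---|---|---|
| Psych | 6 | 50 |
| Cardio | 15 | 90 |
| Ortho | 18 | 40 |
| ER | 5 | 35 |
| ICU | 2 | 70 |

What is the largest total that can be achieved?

2575

Highest care index per hour first: Ortho 18 > Cardio 15 > Psych 6 > ER 5 > ICU 2.
Ortho: +40 to 40 (cap) → 190 left.
Cardio takes 90 to reach its cap of 90 → 100 left.
Psych: +50 to 50 (cap) → 50 left.
ER takes 35 to reach its cap of 35 → 15 left.
ICU: +15 (room for 70) → 15. Pool exhausted.
Total = 6×50 + 15×90 + 18×40 + 5×35 + 2×15 = 2575.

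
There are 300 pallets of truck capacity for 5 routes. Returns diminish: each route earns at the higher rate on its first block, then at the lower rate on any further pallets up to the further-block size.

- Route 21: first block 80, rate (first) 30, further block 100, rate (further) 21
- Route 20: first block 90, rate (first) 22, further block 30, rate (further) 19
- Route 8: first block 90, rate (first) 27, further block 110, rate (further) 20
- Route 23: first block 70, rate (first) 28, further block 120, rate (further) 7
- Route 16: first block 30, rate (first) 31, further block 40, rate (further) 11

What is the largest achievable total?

8380

Order all 10 blocks by rate: Route 16/tier1 31 > Route 21/tier1 30 > Route 23/tier1 28 > Route 8/tier1 27 > Route 20/tier1 22 > Route 21/tier2 21 > Route 8/tier2 20 > Route 20/tier2 19 > Route 16/tier2 11 > Route 23/tier2 7.
Route 16 tier1 at 31: fill all 30 → 270 left.
Fill Route 21 tier1 block (80 at 30) → 190 left.
Fill Route 23 tier1 block (70 at 28) → 120 left.
Route 8 tier1 at 27: fill all 90 → 30 left.
Route 20 tier1 at 22: only 30 left, fill 30.
Total = 31×30 + 30×80 + 28×70 + 27×90 + 22×30 = 8380.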